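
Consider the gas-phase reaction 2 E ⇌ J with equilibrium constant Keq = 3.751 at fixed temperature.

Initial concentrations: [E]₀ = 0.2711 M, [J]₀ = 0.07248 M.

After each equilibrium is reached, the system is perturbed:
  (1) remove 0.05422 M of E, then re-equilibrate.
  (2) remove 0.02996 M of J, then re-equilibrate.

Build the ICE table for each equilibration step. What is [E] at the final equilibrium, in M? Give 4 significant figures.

[E]_eq = 0.1447 M

Q₀ = 0.9862 vs Keq = 3.751 ⇒ Q<K, forward
Step 1:
                    E           J
  I            0.2711     0.07248
  C            -0.093      0.0465
  E            0.1781       0.119
  solve Keq expr → x = 0.0465; check Q = 3.751
Then remove 0.05422 M of E.
Step 2:
                    E           J
  I            0.1239       0.119
  C           0.03898    -0.01949
  E            0.1629     0.09949
  solve Keq expr → x = -0.01949; check Q = 3.751
Then remove 0.02996 M of J.
Step 3:
                    E           J
  I            0.1629     0.06953
  C          -0.01812    0.009058
  E            0.1447     0.07859
  solve Keq expr → x = 0.009058; check Q = 3.751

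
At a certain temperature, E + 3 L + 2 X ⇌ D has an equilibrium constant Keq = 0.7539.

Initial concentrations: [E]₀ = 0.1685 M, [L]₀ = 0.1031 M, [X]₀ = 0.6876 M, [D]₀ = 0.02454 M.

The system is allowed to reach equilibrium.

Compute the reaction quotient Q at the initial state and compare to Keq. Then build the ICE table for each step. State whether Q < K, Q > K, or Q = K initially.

Q₀ = 281.1; Q > K (proceeds reverse)

Q₀ = 281.1 vs Keq = 0.7539 ⇒ Q>K, reverse
Step 1:
                  E         L         X         D
  Initial    0.1685    0.1031    0.6876   0.02454
  Change    0.02412   0.07235   0.04823  -0.02412
  Equil      0.1926    0.1754    0.7358 4.2461e-04
  solve Keq expr → x = -0.02412; check Q = 0.7539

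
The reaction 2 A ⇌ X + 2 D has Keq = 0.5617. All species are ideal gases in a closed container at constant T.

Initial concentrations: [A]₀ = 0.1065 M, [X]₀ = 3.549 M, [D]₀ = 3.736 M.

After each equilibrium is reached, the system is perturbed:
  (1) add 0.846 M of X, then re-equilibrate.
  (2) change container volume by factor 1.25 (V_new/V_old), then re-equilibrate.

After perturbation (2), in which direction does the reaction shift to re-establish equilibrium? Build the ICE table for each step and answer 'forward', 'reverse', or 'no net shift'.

Direction: forward

Q₀ = 4367 vs Keq = 0.5617 ⇒ Q>K, reverse
Step 1:
                  A         X         D
  Initial    0.1065     3.549     3.736
  Change      2.468    -1.234    -2.468
  Equil       2.574     2.315     1.268
  solve Keq expr → x = -1.234; check Q = 0.5617
Then add 0.846 M of X.
Step 2:
                  A         X         D
  Initial     2.574     3.161     1.268
  Change     0.1209  -0.06045   -0.1209
  Equil       2.695     3.101     1.147
  solve Keq expr → x = -0.06045; check Q = 0.5617
Then change container volume by factor 1.25 (V_new/V_old).
Step 3:
                  A         X         D
  Initial     2.156      2.48    0.9178
  Change   -0.06878   0.03439   0.06878
  Equil       2.087     2.515    0.9865
  solve Keq expr → x = 0.03439; check Q = 0.5617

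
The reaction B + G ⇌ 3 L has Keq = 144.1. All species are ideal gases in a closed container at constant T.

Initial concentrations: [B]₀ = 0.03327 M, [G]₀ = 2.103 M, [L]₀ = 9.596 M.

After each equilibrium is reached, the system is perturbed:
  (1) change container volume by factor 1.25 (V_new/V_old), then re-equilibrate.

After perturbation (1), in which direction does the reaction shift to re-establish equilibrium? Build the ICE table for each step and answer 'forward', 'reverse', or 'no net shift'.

Direction: forward

Q₀ = 1.2629e+04 vs Keq = 144.1 ⇒ Q>K, reverse
Step 1:
                   B          G          L
  Initial    0.03327      2.103      9.596
  Change       0.824      0.824     -2.472
  Equil       0.8572      2.927      7.124
  solve Keq expr → x = -0.824; check Q = 144.1
Then change container volume by factor 1.25 (V_new/V_old).
Step 2:
                   B          G          L
  Initial     0.6858      2.342      5.699
  Change    -0.06346   -0.06346     0.1904
  Equil       0.6223      2.278       5.89
  solve Keq expr → x = 0.06346; check Q = 144.1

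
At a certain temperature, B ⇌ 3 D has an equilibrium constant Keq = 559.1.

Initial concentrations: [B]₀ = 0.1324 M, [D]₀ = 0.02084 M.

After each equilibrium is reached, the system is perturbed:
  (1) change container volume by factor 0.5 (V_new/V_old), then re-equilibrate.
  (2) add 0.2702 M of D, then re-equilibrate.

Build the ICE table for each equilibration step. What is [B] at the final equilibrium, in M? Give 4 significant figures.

Q₀ = 6.8360e-05 vs Keq = 559.1 ⇒ Q<K, forward
Step 1:
                   B          D
  init        0.1324    0.02084
  Δ          -0.1323     0.3968
  eq      1.3030e-04     0.4176
  solve Keq expr → x = 0.1323; check Q = 559.1
Then change container volume by factor 0.5 (V_new/V_old).
Step 2:
                   B          D
  init    2.6060e-04     0.8353
  Δ       7.7314e-04  -0.002319
  eq        0.001034      0.833
  solve Keq expr → x = -7.7314e-04; check Q = 559.1
Then add 0.2702 M of D.
Step 3:
                   B          D
  init      0.001034      1.103
  Δ         0.001341  -0.004024
  eq        0.002375      1.099
  solve Keq expr → x = -0.001341; check Q = 559.1

[B]_eq = 0.002375 M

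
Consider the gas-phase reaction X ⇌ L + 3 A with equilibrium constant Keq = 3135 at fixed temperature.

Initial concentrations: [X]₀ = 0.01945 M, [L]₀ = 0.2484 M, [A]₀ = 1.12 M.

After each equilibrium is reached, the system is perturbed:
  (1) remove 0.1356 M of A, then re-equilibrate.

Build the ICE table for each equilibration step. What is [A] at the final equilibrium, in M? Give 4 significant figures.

[A]_eq = 1.042 M

Q₀ = 17.94 vs Keq = 3135 ⇒ Q<K, forward
Step 1:
                    X           L           A
  I           0.01945      0.2484        1.12
  C          -0.01931     0.01931     0.05793
  E        1.3957e-04      0.2677       1.178
  solve Keq expr → x = 0.01931; check Q = 3135
Then remove 0.1356 M of A.
Step 2:
                    X           L           A
  I        1.3957e-04      0.2677       1.042
  C       -4.2813e-05  4.2813e-05  1.2844e-04
  E        9.6755e-05      0.2678       1.042
  solve Keq expr → x = 4.2813e-05; check Q = 3135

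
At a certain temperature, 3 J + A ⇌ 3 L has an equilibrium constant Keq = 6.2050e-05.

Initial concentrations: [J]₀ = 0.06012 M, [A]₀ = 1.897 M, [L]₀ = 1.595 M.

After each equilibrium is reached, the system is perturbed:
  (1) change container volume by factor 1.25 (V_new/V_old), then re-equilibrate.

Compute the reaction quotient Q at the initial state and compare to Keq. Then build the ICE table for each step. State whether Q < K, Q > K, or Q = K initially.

Q₀ = 9844; Q > K (proceeds reverse)

Q₀ = 9844 vs Keq = 6.2050e-05 ⇒ Q>K, reverse
Step 1:
                  J         A         L
  I         0.06012     1.897     1.595
  C           1.512    0.5039    -1.512
  E           1.572     2.401   0.08332
  solve Keq expr → x = -0.5039; check Q = 6.2050e-05
Then change container volume by factor 1.25 (V_new/V_old).
Step 2:
                  J         A         L
  I           1.257     1.921   0.06666
  C        0.004539  0.001513 -0.004539
  E           1.262     1.922   0.06212
  solve Keq expr → x = -0.001513; check Q = 6.2050e-05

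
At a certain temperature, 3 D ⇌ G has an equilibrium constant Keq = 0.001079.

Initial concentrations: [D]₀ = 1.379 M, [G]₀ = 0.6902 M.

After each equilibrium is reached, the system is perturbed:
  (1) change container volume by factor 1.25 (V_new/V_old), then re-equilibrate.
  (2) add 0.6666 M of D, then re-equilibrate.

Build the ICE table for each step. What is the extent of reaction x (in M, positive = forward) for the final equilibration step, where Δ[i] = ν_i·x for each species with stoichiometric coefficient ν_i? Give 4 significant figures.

Q₀ = 0.2632 vs Keq = 0.001079 ⇒ Q>K, reverse
Step 1:
                  D         G
  init        1.379    0.6902
  Δ           1.951   -0.6504
  eq           3.33   0.03985
  solve Keq expr → x = -0.6504; check Q = 0.001079
Then change container volume by factor 1.25 (V_new/V_old).
Step 2:
                  D         G
  init        2.664   0.03188
  Δ         0.03218  -0.01073
  eq          2.696   0.02115
  solve Keq expr → x = -0.01073; check Q = 0.001079
Then add 0.6666 M of D.
Step 3:
                  D         G
  init        3.363   0.02115
  Δ        -0.05383   0.01794
  eq          3.309   0.03909
  solve Keq expr → x = 0.01794; check Q = 0.001079

x = 0.01794 M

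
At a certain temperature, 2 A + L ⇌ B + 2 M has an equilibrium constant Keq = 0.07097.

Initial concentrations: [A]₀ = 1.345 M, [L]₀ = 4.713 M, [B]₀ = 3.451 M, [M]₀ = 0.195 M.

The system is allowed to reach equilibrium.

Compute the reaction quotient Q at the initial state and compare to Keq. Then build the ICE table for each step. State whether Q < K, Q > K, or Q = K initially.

Q₀ = 0.01539 vs Keq = 0.07097 ⇒ Q<K, forward
Step 1:
                    A           L           B           M
  Initial       1.345       4.713       3.451       0.195
  Change      -0.1649    -0.08245     0.08245      0.1649
  Equil          1.18       4.631       3.533      0.3599
  solve Keq expr → x = 0.08245; check Q = 0.07097

Q₀ = 0.01539; Q < K (proceeds forward)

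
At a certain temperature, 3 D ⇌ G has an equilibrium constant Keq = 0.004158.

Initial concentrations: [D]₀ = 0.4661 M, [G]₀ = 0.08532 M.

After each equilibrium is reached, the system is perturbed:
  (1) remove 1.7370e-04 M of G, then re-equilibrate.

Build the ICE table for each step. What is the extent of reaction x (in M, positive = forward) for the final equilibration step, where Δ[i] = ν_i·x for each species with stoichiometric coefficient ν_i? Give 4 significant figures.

x = 1.7042e-04 M

Q₀ = 0.8426 vs Keq = 0.004158 ⇒ Q>K, reverse
Step 1:
                    D           G
  Initial      0.4661     0.08532
  Change       0.2514    -0.08378
  Equil        0.7175    0.001536
  solve Keq expr → x = -0.08378; check Q = 0.004158
Then remove 1.7370e-04 M of G.
Step 2:
                    D           G
  Initial      0.7175    0.001362
  Change  -5.1126e-04  1.7042e-04
  Equil        0.7169    0.001532
  solve Keq expr → x = 1.7042e-04; check Q = 0.004158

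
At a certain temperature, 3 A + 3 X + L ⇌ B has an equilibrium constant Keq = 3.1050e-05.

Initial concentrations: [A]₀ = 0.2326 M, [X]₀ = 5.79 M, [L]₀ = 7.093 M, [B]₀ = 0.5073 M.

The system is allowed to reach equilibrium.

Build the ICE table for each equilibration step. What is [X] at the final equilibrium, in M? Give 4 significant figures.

Q₀ = 0.02928 vs Keq = 3.1050e-05 ⇒ Q>K, reverse
Step 1:
                  A         X         L         B
  I          0.2326      5.79     7.093    0.5073
  C           1.052     1.052    0.3505   -0.3505
  E           1.284     6.842     7.444    0.1568
  solve Keq expr → x = -0.3505; check Q = 3.1050e-05

[X]_eq = 6.842 M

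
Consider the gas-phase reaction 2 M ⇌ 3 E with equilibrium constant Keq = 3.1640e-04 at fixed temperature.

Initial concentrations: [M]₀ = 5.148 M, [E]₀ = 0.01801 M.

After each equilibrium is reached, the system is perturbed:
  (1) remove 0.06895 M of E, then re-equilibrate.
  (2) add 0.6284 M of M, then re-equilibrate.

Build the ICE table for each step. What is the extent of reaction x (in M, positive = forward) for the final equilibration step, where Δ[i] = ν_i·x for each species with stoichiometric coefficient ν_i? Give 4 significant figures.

Q₀ = 2.2043e-07 vs Keq = 3.1640e-04 ⇒ Q<K, forward
Step 1:
                   M          E
  Initial      5.148    0.01801
  Change     -0.1213     0.1819
  Equil        5.027        0.2
  solve Keq expr → x = 0.06065; check Q = 3.1640e-04
Then remove 0.06895 M of E.
Step 2:
                   M          E
  Initial      5.027      0.131
  Change    -0.04517    0.06775
  Equil        4.982     0.1988
  solve Keq expr → x = 0.02258; check Q = 3.1640e-04
Then add 0.6284 M of M.
Step 3:
                   M          E
  Initial       5.61     0.1988
  Change    -0.01074    0.01611
  Equil        5.599     0.2149
  solve Keq expr → x = 0.005369; check Q = 3.1640e-04

x = 0.005369 M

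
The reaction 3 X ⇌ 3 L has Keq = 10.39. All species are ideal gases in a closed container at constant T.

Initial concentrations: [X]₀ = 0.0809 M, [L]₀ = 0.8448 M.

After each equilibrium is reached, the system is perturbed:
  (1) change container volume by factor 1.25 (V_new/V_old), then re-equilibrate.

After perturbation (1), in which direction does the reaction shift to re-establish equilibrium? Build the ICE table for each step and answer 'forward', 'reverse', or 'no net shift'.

Q₀ = 1139 vs Keq = 10.39 ⇒ Q>K, reverse
Step 1:
                   X          L
  init        0.0809     0.8448
  Δ             0.21      -0.21
  eq          0.2909     0.6348
  solve Keq expr → x = -0.07; check Q = 10.39
Then change container volume by factor 1.25 (V_new/V_old).
Step 2:
                   X          L
  init        0.2327     0.5078
  Δ                0          0
  eq          0.2327     0.5078
  solve Keq expr → x = 0; check Q = 10.39

Direction: no net shift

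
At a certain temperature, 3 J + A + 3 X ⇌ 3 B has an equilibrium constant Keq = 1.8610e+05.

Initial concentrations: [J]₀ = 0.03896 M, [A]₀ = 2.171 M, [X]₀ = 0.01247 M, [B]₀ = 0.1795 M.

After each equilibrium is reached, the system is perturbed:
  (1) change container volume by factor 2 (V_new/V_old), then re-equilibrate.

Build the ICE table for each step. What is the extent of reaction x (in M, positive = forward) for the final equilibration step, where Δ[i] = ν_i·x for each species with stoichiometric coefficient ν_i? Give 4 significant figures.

x = -0.003552 M

Q₀ = 2.3232e+07 vs Keq = 1.8610e+05 ⇒ Q>K, reverse
Step 1:
                    J           A           X           B
  I           0.03896       2.171     0.01247      0.1795
  C           0.02225    0.007415     0.02225    -0.02225
  E           0.06121       2.178     0.03472      0.1573
  solve Keq expr → x = -0.007415; check Q = 1.8610e+05
Then change container volume by factor 2 (V_new/V_old).
Step 2:
                    J           A           X           B
  I            0.0306       1.089     0.01736     0.07863
  C           0.01066    0.003552     0.01066    -0.01066
  E           0.04126       1.093     0.02801     0.06797
  solve Keq expr → x = -0.003552; check Q = 1.8610e+05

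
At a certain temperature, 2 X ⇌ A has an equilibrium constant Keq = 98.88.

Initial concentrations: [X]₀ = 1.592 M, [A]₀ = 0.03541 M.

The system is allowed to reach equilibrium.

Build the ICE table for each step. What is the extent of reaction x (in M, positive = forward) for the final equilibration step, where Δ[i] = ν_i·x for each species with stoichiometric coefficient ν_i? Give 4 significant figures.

x = 0.7514 M

Q₀ = 0.01397 vs Keq = 98.88 ⇒ Q<K, forward
Step 1:
                    X           A
  I             1.592     0.03541
  C            -1.503      0.7514
  E            0.0892      0.7868
  solve Keq expr → x = 0.7514; check Q = 98.88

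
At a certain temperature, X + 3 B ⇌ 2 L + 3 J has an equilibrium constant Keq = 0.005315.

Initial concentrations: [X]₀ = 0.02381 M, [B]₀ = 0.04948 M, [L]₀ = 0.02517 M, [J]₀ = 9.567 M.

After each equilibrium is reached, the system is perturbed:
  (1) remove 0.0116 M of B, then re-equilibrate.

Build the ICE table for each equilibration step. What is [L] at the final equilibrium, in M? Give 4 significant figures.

Q₀ = 1.9233e+05 vs Keq = 0.005315 ⇒ Q>K, reverse
Step 1:
                   X          B          L          J
  I          0.02381    0.04948    0.02517      9.567
  C          0.01258    0.03774   -0.02516   -0.03774
  E          0.03639    0.08722 1.2177e-05      9.529
  solve Keq expr → x = -0.01258; check Q = 0.005315
Then remove 0.0116 M of B.
Step 2:
                   X          B          L          J
  I          0.03639    0.07562 1.2177e-05      9.529
  C       1.1729e-06 3.5188e-06 -2.3459e-06 -3.5188e-06
  E          0.03639    0.07562 9.8313e-06      9.529
  solve Keq expr → x = -1.1729e-06; check Q = 0.005315

[L]_eq = 9.8313e-06 M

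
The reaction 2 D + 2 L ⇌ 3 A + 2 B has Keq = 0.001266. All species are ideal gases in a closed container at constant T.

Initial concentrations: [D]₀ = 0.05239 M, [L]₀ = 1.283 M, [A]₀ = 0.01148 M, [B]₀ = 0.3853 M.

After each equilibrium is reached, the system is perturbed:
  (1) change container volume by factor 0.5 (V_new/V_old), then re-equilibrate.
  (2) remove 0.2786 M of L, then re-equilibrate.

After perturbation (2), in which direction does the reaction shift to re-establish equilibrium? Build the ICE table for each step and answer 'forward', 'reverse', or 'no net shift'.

Direction: reverse

Q₀ = 4.9713e-05 vs Keq = 0.001266 ⇒ Q<K, forward
Step 1:
                   D          L          A          B
  I          0.05239      1.283    0.01148     0.3853
  C         -0.01109   -0.01109    0.01664    0.01109
  E           0.0413      1.272    0.02812     0.3964
  solve Keq expr → x = 0.005546; check Q = 0.001266
Then change container volume by factor 0.5 (V_new/V_old).
Step 2:
                   D          L          A          B
  I           0.0826      2.544    0.05624     0.7928
  C         0.006081   0.006081  -0.009121  -0.006081
  E          0.08868       2.55    0.04711     0.7867
  solve Keq expr → x = -0.00304; check Q = 0.001266
Then remove 0.2786 M of L.
Step 3:
                   D          L          A          B
  I          0.08868      2.271    0.04711     0.7867
  C         0.001863   0.001863  -0.002795  -0.001863
  E          0.09054      2.273    0.04432     0.7848
  solve Keq expr → x = -9.3153e-04; check Q = 0.001266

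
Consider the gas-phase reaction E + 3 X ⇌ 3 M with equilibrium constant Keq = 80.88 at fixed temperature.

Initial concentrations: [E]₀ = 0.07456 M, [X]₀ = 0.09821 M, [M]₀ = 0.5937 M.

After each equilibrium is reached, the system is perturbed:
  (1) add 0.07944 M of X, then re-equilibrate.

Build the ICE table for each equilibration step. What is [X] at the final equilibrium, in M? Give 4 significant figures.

Q₀ = 2963 vs Keq = 80.88 ⇒ Q>K, reverse
Step 1:
                    E           X           M
  I           0.07456     0.09821      0.5937
  C           0.04144      0.1243     -0.1243
  E             0.116      0.2225      0.4694
  solve Keq expr → x = -0.04144; check Q = 80.88
Then add 0.07944 M of X.
Step 2:
                    E           X           M
  I             0.116       0.302      0.4694
  C           -0.0153    -0.04589     0.04589
  E            0.1007      0.2561      0.5153
  solve Keq expr → x = 0.0153; check Q = 80.88

[X]_eq = 0.2561 M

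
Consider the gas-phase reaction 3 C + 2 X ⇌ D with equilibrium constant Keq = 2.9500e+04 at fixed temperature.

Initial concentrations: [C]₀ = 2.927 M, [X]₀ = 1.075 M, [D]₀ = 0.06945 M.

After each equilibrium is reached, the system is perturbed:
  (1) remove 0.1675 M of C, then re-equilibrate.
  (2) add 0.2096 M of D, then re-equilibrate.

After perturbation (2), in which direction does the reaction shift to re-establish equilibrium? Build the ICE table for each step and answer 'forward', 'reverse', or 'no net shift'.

Q₀ = 0.002397 vs Keq = 2.9500e+04 ⇒ Q<K, forward
Step 1:
                    C           X           D
  I             2.927       1.075     0.06945
  C            -1.608      -1.072       0.536
  E             1.319    0.002991      0.6055
  solve Keq expr → x = 0.536; check Q = 2.9500e+04
Then remove 0.1675 M of C.
Step 2:
                    C           X           D
  I             1.151    0.002991      0.6055
  C          0.001005  6.6993e-04 -3.3497e-04
  E             1.152    0.003661      0.6051
  solve Keq expr → x = -3.3497e-04; check Q = 2.9500e+04
Then add 0.2096 M of D.
Step 3:
                    C           X           D
  I             1.152    0.003661      0.8147
  C        8.7203e-04  5.8135e-04 -2.9068e-04
  E             1.153    0.004242      0.8144
  solve Keq expr → x = -2.9068e-04; check Q = 2.9500e+04

Direction: reverse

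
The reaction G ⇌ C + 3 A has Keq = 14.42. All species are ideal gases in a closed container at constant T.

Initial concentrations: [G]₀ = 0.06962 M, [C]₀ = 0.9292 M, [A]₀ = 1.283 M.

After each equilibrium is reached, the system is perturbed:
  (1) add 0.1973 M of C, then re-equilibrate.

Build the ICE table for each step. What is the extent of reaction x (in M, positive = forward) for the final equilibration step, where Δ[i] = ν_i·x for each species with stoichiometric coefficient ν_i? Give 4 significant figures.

Q₀ = 28.19 vs Keq = 14.42 ⇒ Q>K, reverse
Step 1:
                   G          C          A
  Initial    0.06962     0.9292      1.283
  Change     0.03328   -0.03328   -0.09985
  Equil       0.1029     0.8959      1.183
  solve Keq expr → x = -0.03328; check Q = 14.42
Then add 0.1973 M of C.
Step 2:
                   G          C          A
  Initial     0.1029      1.093      1.183
  Change     0.01114   -0.01114   -0.03343
  Equil        0.114      1.082       1.15
  solve Keq expr → x = -0.01114; check Q = 14.42

x = -0.01114 M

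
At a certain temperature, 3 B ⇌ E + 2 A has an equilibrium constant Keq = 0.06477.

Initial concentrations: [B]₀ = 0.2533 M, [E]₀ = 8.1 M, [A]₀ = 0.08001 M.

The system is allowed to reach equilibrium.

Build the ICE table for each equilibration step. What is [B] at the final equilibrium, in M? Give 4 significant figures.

Q₀ = 3.191 vs Keq = 0.06477 ⇒ Q>K, reverse
Step 1:
                    B           E           A
  Initial      0.2533         8.1     0.08001
  Change      0.09267    -0.03089    -0.06178
  Equil         0.346       8.069     0.01823
  solve Keq expr → x = -0.03089; check Q = 0.06477

[B]_eq = 0.346 M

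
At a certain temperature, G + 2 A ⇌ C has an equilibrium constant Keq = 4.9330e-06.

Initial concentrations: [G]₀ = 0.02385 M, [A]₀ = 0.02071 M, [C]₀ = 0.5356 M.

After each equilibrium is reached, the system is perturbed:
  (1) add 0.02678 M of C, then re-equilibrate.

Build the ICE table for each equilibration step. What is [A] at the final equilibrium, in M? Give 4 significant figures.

[A]_eq = 1.145 M

Q₀ = 5.2359e+04 vs Keq = 4.9330e-06 ⇒ Q>K, reverse
Step 1:
                  G         A         C
  I         0.02385   0.02071    0.5356
  C          0.5356     1.071   -0.5356
  E          0.5594     1.092 3.2903e-06
  solve Keq expr → x = -0.5356; check Q = 4.9330e-06
Then add 0.02678 M of C.
Step 2:
                  G         A         C
  I          0.5594     1.092   0.02678
  C         0.02678   0.05356  -0.02678
  E          0.5862     1.145 3.7944e-06
  solve Keq expr → x = -0.02678; check Q = 4.9330e-06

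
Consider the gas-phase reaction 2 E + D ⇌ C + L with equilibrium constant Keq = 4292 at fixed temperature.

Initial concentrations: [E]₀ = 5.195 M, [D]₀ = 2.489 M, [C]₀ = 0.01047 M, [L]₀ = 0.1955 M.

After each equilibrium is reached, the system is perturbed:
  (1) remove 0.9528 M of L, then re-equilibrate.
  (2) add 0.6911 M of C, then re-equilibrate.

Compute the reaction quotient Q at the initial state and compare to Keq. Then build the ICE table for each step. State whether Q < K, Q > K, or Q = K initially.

Q₀ = 3.0472e-05 vs Keq = 4292 ⇒ Q<K, forward
Step 1:
                  E         D         C         L
  I           5.195     2.489   0.01047    0.1955
  C          -4.933    -2.467     2.467     2.467
  E          0.2618   0.02241     2.477     2.662
  solve Keq expr → x = 2.467; check Q = 4292
Then remove 0.9528 M of L.
Step 2:
                  E         D         C         L
  I          0.2618   0.02241     2.477     1.709
  C        -0.01281 -0.006403  0.006403  0.006403
  E           0.249   0.01601     2.483     1.716
  solve Keq expr → x = 0.006403; check Q = 4292
Then add 0.6911 M of C.
Step 3:
                  E         D         C         L
  I           0.249   0.01601     3.175     1.716
  C        0.006682  0.003341 -0.003341 -0.003341
  E          0.2557   0.01935     3.171     1.712
  solve Keq expr → x = -0.003341; check Q = 4292

Q₀ = 3.0472e-05; Q < K (proceeds forward)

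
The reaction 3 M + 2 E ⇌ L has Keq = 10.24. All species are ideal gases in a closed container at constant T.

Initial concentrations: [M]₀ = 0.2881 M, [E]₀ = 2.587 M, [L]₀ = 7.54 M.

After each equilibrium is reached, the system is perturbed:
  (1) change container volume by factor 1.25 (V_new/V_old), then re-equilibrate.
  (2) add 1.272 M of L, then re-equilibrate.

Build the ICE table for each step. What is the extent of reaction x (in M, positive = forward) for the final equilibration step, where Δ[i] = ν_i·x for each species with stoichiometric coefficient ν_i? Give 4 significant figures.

Q₀ = 47.11 vs Keq = 10.24 ⇒ Q>K, reverse
Step 1:
                  M         E         L
  Initial    0.2881     2.587      7.54
  Change     0.1759    0.1173  -0.05864
  Equil       0.464     2.704     7.481
  solve Keq expr → x = -0.05864; check Q = 10.24
Then change container volume by factor 1.25 (V_new/V_old).
Step 2:
                  M         E         L
  Initial    0.3712     2.163     5.985
  Change      0.116   0.07734  -0.03867
  Equil      0.4872     2.241     5.946
  solve Keq expr → x = -0.03867; check Q = 10.24
Then add 1.272 M of L.
Step 3:
                  M         E         L
  Initial    0.4872     2.241     7.218
  Change    0.02929   0.01953 -0.009763
  Equil      0.5165      2.26     7.209
  solve Keq expr → x = -0.009763; check Q = 10.24

x = -0.009763 M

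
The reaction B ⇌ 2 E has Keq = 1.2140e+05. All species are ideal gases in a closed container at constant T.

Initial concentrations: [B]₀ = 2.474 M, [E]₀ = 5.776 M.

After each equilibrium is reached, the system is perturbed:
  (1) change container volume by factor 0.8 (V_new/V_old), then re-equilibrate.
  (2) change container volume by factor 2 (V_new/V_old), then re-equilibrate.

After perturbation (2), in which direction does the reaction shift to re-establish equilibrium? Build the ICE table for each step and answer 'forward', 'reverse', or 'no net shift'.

Q₀ = 13.49 vs Keq = 1.2140e+05 ⇒ Q<K, forward
Step 1:
                  B         E
  Initial     2.474     5.776
  Change     -2.473     4.946
  Equil   9.4698e-04     10.72
  solve Keq expr → x = 2.473; check Q = 1.2140e+05
Then change container volume by factor 0.8 (V_new/V_old).
Step 2:
                  B         E
  Initial  0.001184      13.4
  Change  2.9580e-04 -5.9160e-04
  Equil     0.00148      13.4
  solve Keq expr → x = -2.9580e-04; check Q = 1.2140e+05
Then change container volume by factor 2 (V_new/V_old).
Step 3:
                  B         E
  Initial 7.3976e-04     6.701
  Change  -3.6980e-04 7.3960e-04
  Equil   3.6996e-04     6.702
  solve Keq expr → x = 3.6980e-04; check Q = 1.2140e+05

Direction: forward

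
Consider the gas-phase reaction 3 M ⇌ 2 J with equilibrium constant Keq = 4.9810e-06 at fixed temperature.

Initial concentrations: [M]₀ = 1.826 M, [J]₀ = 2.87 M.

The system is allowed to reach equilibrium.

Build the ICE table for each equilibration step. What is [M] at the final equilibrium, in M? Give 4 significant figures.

Q₀ = 1.353 vs Keq = 4.9810e-06 ⇒ Q>K, reverse
Step 1:
                   M          J
  Initial      1.826       2.87
  Change       4.255     -2.837
  Equil        6.081    0.03347
  solve Keq expr → x = -1.418; check Q = 4.9810e-06

[M]_eq = 6.081 M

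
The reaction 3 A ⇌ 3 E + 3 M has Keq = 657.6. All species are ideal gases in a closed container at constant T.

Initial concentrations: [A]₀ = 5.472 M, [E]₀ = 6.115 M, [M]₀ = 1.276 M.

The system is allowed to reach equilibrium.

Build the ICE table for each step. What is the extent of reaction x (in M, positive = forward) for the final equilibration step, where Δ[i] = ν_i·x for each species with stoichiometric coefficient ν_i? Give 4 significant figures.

Q₀ = 2.899 vs Keq = 657.6 ⇒ Q<K, forward
Step 1:
                   A          E          M
  I            5.472      6.115      1.276
  C           -2.178      2.178      2.178
  E            3.294      8.293      3.454
  solve Keq expr → x = 0.726; check Q = 657.6

x = 0.726 M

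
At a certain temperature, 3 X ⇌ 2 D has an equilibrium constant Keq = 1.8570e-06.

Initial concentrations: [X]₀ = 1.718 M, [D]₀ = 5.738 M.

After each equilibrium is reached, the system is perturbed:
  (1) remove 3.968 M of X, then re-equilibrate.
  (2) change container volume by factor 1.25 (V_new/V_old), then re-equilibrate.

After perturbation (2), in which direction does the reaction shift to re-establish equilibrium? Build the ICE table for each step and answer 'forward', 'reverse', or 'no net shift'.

Q₀ = 6.493 vs Keq = 1.8570e-06 ⇒ Q>K, reverse
Step 1:
                    X           D
  I             1.718       5.738
  C              8.54      -5.693
  E             10.26     0.04477
  solve Keq expr → x = -2.847; check Q = 1.8570e-06
Then remove 3.968 M of X.
Step 2:
                    X           D
  I              6.29     0.04477
  C           0.03464     -0.0231
  E             6.324     0.02167
  solve Keq expr → x = -0.01155; check Q = 1.8570e-06
Then change container volume by factor 1.25 (V_new/V_old).
Step 3:
                    X           D
  I              5.06     0.01734
  C          0.002727   -0.001818
  E             5.062     0.01552
  solve Keq expr → x = -9.0901e-04; check Q = 1.8570e-06

Direction: reverse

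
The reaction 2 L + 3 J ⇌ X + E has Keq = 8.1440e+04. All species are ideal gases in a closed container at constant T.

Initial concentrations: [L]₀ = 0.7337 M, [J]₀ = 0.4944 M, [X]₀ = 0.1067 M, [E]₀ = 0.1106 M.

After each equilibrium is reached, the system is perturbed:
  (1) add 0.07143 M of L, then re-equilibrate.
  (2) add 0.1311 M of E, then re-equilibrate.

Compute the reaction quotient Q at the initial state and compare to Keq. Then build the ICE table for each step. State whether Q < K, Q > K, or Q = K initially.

Q₀ = 0.1814 vs Keq = 8.1440e+04 ⇒ Q<K, forward
Step 1:
                   L          J          X          E
  I           0.7337     0.4944     0.1067     0.1106
  C          -0.3181    -0.4772     0.1591     0.1591
  E           0.4156    0.01721     0.2658     0.2697
  solve Keq expr → x = 0.1591; check Q = 8.1440e+04
Then add 0.07143 M of L.
Step 2:
                   L          J          X          E
  I            0.487    0.01721     0.2658     0.2697
  C        -0.001121  -0.001681 5.6042e-04 5.6042e-04
  E           0.4859    0.01553     0.2663     0.2702
  solve Keq expr → x = 5.6042e-04; check Q = 8.1440e+04
Then add 0.1311 M of E.
Step 3:
                   L          J          X          E
  I           0.4859    0.01553     0.2663     0.4013
  C         0.001418   0.002128 -7.0920e-04 -7.0920e-04
  E           0.4873    0.01765     0.2656     0.4006
  solve Keq expr → x = -7.0920e-04; check Q = 8.1440e+04

Q₀ = 0.1814; Q < K (proceeds forward)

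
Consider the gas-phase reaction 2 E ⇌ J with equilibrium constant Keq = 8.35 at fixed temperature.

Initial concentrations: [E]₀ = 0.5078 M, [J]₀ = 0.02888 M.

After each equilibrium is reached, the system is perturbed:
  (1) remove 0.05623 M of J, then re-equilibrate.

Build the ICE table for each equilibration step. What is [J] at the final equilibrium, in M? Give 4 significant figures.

Q₀ = 0.112 vs Keq = 8.35 ⇒ Q<K, forward
Step 1:
                   E          J
  init        0.5078    0.02888
  Δ          -0.3513     0.1756
  eq          0.1565     0.2045
  solve Keq expr → x = 0.1756; check Q = 8.35
Then remove 0.05623 M of J.
Step 2:
                   E          J
  init        0.1565     0.1483
  Δ         -0.01903   0.009515
  eq          0.1375     0.1578
  solve Keq expr → x = 0.009515; check Q = 8.35

[J]_eq = 0.1578 M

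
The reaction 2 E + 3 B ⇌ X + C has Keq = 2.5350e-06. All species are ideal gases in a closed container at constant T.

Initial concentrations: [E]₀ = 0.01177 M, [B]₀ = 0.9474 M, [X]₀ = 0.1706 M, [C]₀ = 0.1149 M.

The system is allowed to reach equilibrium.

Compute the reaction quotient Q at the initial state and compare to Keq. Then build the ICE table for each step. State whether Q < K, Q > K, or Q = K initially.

Q₀ = 166.4 vs Keq = 2.5350e-06 ⇒ Q>K, reverse
Step 1:
                  E         B         X         C
  I         0.01177    0.9474    0.1706    0.1149
  C          0.2298    0.3447   -0.1149   -0.1149
  E          0.2416     1.292   0.05571 5.7279e-06
  solve Keq expr → x = -0.1149; check Q = 2.5350e-06

Q₀ = 166.4; Q > K (proceeds reverse)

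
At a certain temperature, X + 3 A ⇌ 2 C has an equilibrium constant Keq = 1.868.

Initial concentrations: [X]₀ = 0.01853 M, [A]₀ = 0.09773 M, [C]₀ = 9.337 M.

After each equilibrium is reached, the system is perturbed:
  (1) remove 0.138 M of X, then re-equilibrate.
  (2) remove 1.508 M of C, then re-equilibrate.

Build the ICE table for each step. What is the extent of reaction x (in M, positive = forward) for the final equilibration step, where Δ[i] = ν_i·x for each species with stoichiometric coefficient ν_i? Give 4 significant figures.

Q₀ = 5.0403e+06 vs Keq = 1.868 ⇒ Q>K, reverse
Step 1:
                   X          A          C
  init       0.01853    0.09773      9.337
  Δ           0.9889      2.967     -1.978
  eq           1.007      3.064      7.359
  solve Keq expr → x = -0.9889; check Q = 1.868
Then remove 0.138 M of X.
Step 2:
                   X          A          C
  init        0.8694      3.064      7.359
  Δ          0.03226    0.09678   -0.06452
  eq          0.9017      3.161      7.295
  solve Keq expr → x = -0.03226; check Q = 1.868
Then remove 1.508 M of C.
Step 3:
                   X          A          C
  init        0.9017      3.161      5.787
  Δ         -0.09575    -0.2873     0.1915
  eq          0.8059      2.874      5.978
  solve Keq expr → x = 0.09575; check Q = 1.868

x = 0.09575 M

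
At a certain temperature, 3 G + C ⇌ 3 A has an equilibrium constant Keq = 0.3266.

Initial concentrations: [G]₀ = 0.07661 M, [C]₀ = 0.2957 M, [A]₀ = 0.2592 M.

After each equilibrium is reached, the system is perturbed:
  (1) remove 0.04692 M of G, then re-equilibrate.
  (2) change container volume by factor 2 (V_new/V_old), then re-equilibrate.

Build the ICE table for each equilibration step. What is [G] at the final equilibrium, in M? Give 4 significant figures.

Q₀ = 131 vs Keq = 0.3266 ⇒ Q>K, reverse
Step 1:
                   G          C          A
  init       0.07661     0.2957     0.2592
  Δ           0.1498    0.04993    -0.1498
  eq          0.2264     0.3456     0.1094
  solve Keq expr → x = -0.04993; check Q = 0.3266
Then remove 0.04692 M of G.
Step 2:
                   G          C          A
  init        0.1795     0.3456     0.1094
  Δ          0.01498   0.004995   -0.01498
  eq          0.1945     0.3506    0.09443
  solve Keq expr → x = -0.004995; check Q = 0.3266
Then change container volume by factor 2 (V_new/V_old).
Step 3:
                   G          C          A
  init       0.09723     0.1753    0.04722
  Δ         0.006904   0.002301  -0.006904
  eq          0.1041     0.1776    0.04031
  solve Keq expr → x = -0.002301; check Q = 0.3266

[G]_eq = 0.1041 M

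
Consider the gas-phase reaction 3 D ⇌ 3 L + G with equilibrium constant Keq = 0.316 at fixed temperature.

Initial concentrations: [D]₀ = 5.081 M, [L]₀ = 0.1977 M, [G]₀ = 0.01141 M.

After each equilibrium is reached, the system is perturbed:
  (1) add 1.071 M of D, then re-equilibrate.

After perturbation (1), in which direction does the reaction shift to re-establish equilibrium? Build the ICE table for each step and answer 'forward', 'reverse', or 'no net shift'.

Q₀ = 6.7214e-07 vs Keq = 0.316 ⇒ Q<K, forward
Step 1:
                  D         L         G
  I           5.081    0.1977   0.01141
  C          -2.089     2.089    0.6964
  E           2.992     2.287    0.7078
  solve Keq expr → x = 0.6964; check Q = 0.316
Then add 1.071 M of D.
Step 2:
                  D         L         G
  I           4.063     2.287    0.7078
  C         -0.3789    0.3789    0.1263
  E           3.684     2.666    0.8341
  solve Keq expr → x = 0.1263; check Q = 0.316

Direction: forward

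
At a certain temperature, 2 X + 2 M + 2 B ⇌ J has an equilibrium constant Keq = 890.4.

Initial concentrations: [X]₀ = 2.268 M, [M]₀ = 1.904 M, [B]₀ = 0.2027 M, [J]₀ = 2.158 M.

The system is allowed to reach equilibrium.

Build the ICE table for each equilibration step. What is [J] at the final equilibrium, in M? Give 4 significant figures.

[J]_eq = 2.252 M

Q₀ = 2.817 vs Keq = 890.4 ⇒ Q<K, forward
Step 1:
                    X           M           B           J
  init          2.268       1.904      0.2027       2.158
  Δ           -0.1886     -0.1886     -0.1886      0.0943
  eq            2.079       1.715      0.0141       2.252
  solve Keq expr → x = 0.0943; check Q = 890.4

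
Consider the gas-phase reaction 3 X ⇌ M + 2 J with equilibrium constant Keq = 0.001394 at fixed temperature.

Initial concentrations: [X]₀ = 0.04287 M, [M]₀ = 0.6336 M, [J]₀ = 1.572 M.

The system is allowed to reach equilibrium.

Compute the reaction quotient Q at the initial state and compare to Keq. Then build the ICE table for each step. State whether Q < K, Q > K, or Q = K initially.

Q₀ = 1.9873e+04; Q > K (proceeds reverse)

Q₀ = 1.9873e+04 vs Keq = 0.001394 ⇒ Q>K, reverse
Step 1:
                    X           M           J
  I           0.04287      0.6336       1.572
  C             1.752     -0.5841      -1.168
  E             1.795     0.04948      0.4038
  solve Keq expr → x = -0.5841; check Q = 0.001394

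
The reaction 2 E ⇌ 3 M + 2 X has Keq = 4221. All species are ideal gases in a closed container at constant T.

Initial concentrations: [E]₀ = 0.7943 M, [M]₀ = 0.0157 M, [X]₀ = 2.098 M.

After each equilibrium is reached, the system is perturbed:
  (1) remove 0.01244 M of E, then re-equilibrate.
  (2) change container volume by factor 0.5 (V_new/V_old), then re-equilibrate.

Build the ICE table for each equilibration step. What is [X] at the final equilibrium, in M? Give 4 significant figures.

[X]_eq = 5.517 M

Q₀ = 2.6999e-05 vs Keq = 4221 ⇒ Q<K, forward
Step 1:
                   E          M          X
  Initial     0.7943     0.0157      2.098
  Change     -0.7419      1.113     0.7419
  Equil       0.0524      1.129       2.84
  solve Keq expr → x = 0.3709; check Q = 4221
Then remove 0.01244 M of E.
Step 2:
                   E          M          X
  Initial    0.03996      1.129       2.84
  Change     0.01109   -0.01663   -0.01109
  Equil      0.05105      1.112      2.829
  solve Keq expr → x = -0.005543; check Q = 4221
Then change container volume by factor 0.5 (V_new/V_old).
Step 3:
                   E          M          X
  Initial     0.1021      2.224      5.658
  Change      0.1405    -0.2107    -0.1405
  Equil       0.2426      2.013      5.517
  solve Keq expr → x = -0.07023; check Q = 4221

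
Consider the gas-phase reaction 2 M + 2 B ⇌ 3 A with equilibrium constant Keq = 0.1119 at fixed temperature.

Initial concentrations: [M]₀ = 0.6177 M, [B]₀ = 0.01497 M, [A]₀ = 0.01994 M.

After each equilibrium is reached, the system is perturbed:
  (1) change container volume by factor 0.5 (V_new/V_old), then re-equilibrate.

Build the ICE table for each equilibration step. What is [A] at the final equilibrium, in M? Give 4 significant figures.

Q₀ = 0.09272 vs Keq = 0.1119 ⇒ Q<K, forward
Step 1:
                  M         B         A
  init       0.6177   0.01497   0.01994
  Δ       -5.2141e-04 -5.2141e-04 7.8212e-04
  eq         0.6172   0.01445   0.02072
  solve Keq expr → x = 2.6071e-04; check Q = 0.1119
Then change container volume by factor 0.5 (V_new/V_old).
Step 2:
                  M         B         A
  init        1.234    0.0289   0.04144
  Δ       -0.003904 -0.003904  0.005856
  eq           1.23   0.02499    0.0473
  solve Keq expr → x = 0.001952; check Q = 0.1119

[A]_eq = 0.0473 M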